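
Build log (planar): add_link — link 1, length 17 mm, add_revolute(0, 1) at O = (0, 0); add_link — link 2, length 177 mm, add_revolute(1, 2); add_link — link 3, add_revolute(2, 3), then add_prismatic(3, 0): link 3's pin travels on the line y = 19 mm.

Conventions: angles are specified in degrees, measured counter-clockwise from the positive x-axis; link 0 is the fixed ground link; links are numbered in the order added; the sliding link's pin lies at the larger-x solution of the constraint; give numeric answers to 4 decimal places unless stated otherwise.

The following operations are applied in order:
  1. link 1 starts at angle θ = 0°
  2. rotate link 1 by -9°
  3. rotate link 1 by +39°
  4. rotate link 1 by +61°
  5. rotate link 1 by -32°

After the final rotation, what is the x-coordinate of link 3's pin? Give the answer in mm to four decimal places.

geometry: r = 17 mm, L = 177 mm, e = 19 mm; θ starts at 0°
rotate link 1 by -9°: θ ← 0° -9° = -9°
rotate link 1 by +39°: θ ← -9° +39° = 30°
rotate link 1 by +61°: θ ← 30° +61° = 91°
rotate link 1 by -32°: θ ← 91° -32° = 59°
crank pin P = (r cos θ, r sin θ) = (8.755647, 14.571844)
h = r sin θ − e = 14.571844 − 19 = -4.428156
x = r cos θ + √(L² − h²) = 8.755647 + 176.944600 = 185.700247

185.7002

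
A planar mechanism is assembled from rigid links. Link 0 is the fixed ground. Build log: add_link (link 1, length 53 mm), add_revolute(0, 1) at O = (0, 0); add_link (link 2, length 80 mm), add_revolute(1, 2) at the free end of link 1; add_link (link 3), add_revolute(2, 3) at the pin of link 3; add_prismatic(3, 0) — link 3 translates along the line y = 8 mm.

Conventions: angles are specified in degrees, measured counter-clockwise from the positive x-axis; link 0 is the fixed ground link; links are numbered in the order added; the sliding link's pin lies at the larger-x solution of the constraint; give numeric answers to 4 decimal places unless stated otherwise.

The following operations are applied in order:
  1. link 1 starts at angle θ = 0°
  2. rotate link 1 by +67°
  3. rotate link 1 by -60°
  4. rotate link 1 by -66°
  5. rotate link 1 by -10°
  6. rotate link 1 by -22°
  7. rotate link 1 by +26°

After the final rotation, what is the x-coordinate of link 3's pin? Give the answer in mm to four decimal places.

geometry: r = 53 mm, L = 80 mm, e = 8 mm; θ starts at 0°
rotate link 1 by +67°: θ ← 0° +67° = 67°
rotate link 1 by -60°: θ ← 67° -60° = 7°
rotate link 1 by -66°: θ ← 7° -66° = -59°
rotate link 1 by -10°: θ ← -59° -10° = -69°
rotate link 1 by -22°: θ ← -69° -22° = -91°
rotate link 1 by +26°: θ ← -91° +26° = -65°
crank pin P = (r cos θ, r sin θ) = (22.398768, -48.034313)
h = r sin θ − e = -48.034313 − 8 = -56.034313
x = r cos θ + √(L² − h²) = 22.398768 + 57.097774 = 79.496542

79.4965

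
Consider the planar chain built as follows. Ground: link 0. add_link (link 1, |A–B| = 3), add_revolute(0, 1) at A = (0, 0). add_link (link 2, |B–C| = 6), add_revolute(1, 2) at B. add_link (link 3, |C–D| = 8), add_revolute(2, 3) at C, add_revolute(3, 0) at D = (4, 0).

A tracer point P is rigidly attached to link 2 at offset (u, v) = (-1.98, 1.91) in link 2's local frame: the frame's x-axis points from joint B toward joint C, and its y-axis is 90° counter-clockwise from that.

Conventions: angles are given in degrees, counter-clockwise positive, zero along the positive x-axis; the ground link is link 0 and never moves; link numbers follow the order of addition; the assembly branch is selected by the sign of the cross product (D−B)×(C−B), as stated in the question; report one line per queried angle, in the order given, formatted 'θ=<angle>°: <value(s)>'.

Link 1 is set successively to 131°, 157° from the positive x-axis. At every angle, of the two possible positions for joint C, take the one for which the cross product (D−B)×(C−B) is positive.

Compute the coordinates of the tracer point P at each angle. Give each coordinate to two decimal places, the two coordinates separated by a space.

A=(0,0), D=(4.00,0)
θ=131°: B = A + 3.00·(cos131°, sin131°) = (-1.9682, 2.2641)
θ=131°: |BD| = 6.3832
θ=131°: circle(B,6.00) ∩ circle(D,8.00): a=0.9984, h=5.9164
θ=131°:   candidates: C₊=(1.0638,7.4417) cross=37.765; C₋=(-3.1333,-3.6217) cross=-37.765
θ=131°:   branch + wants cross > 0 → take C=(1.0638,7.4417) (cross=37.765)
θ=131°: ex = (C−B)/|BC| = (0.5053,0.8629); ey = (-0.8629,0.5053)
θ=131°: P = B + -1.98·ex + 1.91·ey = (-4.6169,1.5207)
θ=157°: B = A + 3.00·(cos157°, sin157°) = (-2.7615, 1.1722)
θ=157°: |BD| = 6.8624
θ=157°: circle(B,6.00) ∩ circle(D,8.00): a=1.3911, h=5.8365
θ=157°:   candidates: C₊=(-0.3939,6.6853) cross=40.052; C₋=(-2.3878,-4.8162) cross=-40.052
θ=157°:   branch + wants cross > 0 → take C=(-0.3939,6.6853) (cross=40.052)
θ=157°: ex = (C−B)/|BC| = (0.3946,0.9189); ey = (-0.9189,0.3946)
θ=157°: P = B + -1.98·ex + 1.91·ey = (-5.2978,0.1065)

θ=131°: -4.62 1.52
θ=157°: -5.30 0.11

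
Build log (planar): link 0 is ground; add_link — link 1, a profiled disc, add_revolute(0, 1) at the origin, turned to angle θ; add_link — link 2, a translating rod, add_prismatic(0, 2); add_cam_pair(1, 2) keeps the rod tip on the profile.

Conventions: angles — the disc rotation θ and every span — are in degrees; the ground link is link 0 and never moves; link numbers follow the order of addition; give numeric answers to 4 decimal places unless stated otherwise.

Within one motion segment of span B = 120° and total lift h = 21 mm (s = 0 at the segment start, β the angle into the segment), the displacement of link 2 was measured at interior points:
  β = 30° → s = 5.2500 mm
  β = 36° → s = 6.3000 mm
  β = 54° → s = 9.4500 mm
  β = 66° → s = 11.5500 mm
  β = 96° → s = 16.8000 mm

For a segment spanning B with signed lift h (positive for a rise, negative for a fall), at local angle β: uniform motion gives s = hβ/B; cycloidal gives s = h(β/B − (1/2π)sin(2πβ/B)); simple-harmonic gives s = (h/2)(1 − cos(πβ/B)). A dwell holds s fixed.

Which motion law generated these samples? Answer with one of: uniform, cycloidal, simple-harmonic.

candidates at β/B = r: uniform s = h·r (linear in β); cycloidal s = h·(r − sin(2πr)/(2π)); simple-harmonic s = (h/2)(1 − cos(πr))
β=30°: printed 5.2500 | uniform 5.2500, cycloidal 1.9077, simple-harmonic 3.0754
β=36°: printed 6.3000 | uniform 6.3000, cycloidal 3.1213, simple-harmonic 4.3283
β=54°: printed 9.4500 | uniform 9.4500, cycloidal 8.4172, simple-harmonic 8.8574
β=66°: printed 11.5500 | uniform 11.5500, cycloidal 12.5828, simple-harmonic 12.1426
β=96°: printed 16.8000 | uniform 16.8000, cycloidal 19.9787, simple-harmonic 18.9947
only one law matches every sample → uniform

uniform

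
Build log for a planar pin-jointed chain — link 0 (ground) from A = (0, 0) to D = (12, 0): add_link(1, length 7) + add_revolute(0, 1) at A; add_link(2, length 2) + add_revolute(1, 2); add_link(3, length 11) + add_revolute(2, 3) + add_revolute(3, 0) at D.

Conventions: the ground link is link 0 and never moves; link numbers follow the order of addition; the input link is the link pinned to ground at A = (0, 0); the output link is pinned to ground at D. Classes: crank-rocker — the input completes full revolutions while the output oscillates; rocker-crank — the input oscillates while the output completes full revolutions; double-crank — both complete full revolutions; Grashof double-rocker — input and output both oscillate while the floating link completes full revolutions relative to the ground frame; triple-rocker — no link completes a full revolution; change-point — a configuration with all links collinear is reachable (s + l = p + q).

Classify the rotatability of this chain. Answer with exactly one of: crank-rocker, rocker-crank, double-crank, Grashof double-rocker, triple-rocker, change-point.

lengths: ground=12, input=7, coupler=2, output=11
sorted: s=2 (shortest), l=12 (longest), p+q=18
s + l = 14 vs p + q = 18
s + l < p + q (Grashof) with shortest = coupler link → Grashof double-rocker

Grashof double-rocker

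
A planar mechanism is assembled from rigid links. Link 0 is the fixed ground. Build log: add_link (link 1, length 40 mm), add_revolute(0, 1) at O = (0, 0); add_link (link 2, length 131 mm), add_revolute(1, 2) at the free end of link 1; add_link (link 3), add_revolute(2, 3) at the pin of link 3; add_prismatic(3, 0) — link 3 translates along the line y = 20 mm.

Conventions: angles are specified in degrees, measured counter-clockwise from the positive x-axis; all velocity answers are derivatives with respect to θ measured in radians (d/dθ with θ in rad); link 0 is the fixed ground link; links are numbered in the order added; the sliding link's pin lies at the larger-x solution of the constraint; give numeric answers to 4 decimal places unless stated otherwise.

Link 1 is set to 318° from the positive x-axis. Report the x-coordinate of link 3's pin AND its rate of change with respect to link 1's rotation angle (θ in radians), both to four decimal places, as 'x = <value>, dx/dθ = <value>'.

geometry: r = 40 mm, L = 131 mm, e = 20 mm
crank pin P = (r cos θ, r sin θ) = (29.725793, -26.765224)
h = r sin θ − e = -26.765224 − 20 = -46.765224
x = r cos θ + √(L² − h²) = 29.725793 + 122.368353 = 152.094146
dx/dθ = −r sin θ − h·r cos θ/√(L² − h²) (θ in radians; h = -46.765224) = 38.125460

x = 152.0941, dx/dθ = 38.1255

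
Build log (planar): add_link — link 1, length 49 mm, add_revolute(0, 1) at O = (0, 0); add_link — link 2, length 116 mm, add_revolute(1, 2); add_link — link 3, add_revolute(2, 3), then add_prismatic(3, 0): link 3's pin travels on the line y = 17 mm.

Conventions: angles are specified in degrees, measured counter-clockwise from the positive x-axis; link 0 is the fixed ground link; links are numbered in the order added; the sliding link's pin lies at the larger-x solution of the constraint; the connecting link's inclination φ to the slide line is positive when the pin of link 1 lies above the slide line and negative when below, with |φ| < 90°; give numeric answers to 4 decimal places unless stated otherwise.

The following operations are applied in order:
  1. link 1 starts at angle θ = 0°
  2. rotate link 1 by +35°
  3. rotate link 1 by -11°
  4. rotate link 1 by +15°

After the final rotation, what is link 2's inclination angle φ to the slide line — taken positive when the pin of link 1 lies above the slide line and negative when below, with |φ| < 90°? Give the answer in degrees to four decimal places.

geometry: r = 49 mm, L = 116 mm, e = 17 mm; θ starts at 0°
rotate link 1 by +35°: θ ← 0° +35° = 35°
rotate link 1 by -11°: θ ← 35° -11° = 24°
rotate link 1 by +15°: θ ← 24° +15° = 39°
h = r sin θ − e = 30.836699 − 17 = 13.836699
sin φ = h / L = 13.836699 / 116 = 0.11928189
φ = arcsin(0.11928189) = 6.850660°

6.8507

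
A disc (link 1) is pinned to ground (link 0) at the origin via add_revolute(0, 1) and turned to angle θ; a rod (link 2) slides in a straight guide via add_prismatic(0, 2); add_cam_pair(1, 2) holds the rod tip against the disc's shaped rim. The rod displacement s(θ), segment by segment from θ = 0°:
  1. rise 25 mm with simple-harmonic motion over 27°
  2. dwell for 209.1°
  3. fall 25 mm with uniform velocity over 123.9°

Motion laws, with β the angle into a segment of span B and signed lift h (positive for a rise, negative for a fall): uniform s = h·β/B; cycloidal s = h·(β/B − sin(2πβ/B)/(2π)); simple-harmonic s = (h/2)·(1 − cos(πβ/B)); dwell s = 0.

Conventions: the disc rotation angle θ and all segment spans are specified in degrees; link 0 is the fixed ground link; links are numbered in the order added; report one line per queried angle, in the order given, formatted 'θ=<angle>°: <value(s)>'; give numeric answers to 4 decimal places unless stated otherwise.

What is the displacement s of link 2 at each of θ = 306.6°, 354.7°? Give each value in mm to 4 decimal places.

segment 1 (0° to 27°, simple-harmonic, h = 25) is passed completely: s = 0.0000 + (25) = 25.0000
segment 2 (27° to 236.1°, dwell): s unchanged at 25.0000
θ = 306.6° falls in segment 3 (236.1° to 360°, uniform, h = -25): β = 306.6 − 236.1 = 70.5°, B = 123.9°; Δs = -25·70.5/123.9 = -14.2252; s = 25.0000 − 14.2252 = 10.7748
θ = 354.7° falls in segment 3 (236.1° to 360°, uniform, h = -25): β = 354.7 − 236.1 = 118.6°, B = 123.9°; Δs = -25·118.6/123.9 = -23.9306; s = 25.0000 − 23.9306 = 1.0694

θ=306.6°: 10.7748
θ=354.7°: 1.0694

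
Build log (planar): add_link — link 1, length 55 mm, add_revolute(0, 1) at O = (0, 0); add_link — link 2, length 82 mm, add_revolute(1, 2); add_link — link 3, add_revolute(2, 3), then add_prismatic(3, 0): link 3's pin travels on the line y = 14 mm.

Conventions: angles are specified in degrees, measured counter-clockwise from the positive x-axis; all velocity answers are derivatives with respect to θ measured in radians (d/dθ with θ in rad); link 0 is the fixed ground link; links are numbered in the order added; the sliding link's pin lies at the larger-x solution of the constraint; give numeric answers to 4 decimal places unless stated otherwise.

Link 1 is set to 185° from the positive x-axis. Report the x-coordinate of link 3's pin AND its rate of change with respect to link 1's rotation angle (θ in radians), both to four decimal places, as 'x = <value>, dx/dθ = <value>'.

geometry: r = 55 mm, L = 82 mm, e = 14 mm
crank pin P = (r cos θ, r sin θ) = (-54.790708, -4.793566)
h = r sin θ − e = -4.793566 − 14 = -18.793566
x = r cos θ + √(L² − h²) = -54.790708 + 79.817303 = 25.026595
dx/dθ = −r sin θ − h·r cos θ/√(L² − h²) (θ in radians; h = -18.793566) = -8.107306

x = 25.0266, dx/dθ = -8.1073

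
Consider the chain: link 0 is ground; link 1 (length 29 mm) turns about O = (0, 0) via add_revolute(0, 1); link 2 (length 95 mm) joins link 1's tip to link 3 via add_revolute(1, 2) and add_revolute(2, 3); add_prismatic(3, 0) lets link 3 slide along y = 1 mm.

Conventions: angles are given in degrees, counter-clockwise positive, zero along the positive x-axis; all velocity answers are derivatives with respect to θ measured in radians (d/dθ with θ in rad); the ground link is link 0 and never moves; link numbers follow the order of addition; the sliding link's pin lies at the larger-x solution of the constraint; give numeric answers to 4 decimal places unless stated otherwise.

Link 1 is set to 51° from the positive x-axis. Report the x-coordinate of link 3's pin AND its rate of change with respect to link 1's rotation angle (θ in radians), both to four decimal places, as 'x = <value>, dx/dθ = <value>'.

geometry: r = 29 mm, L = 95 mm, e = 1 mm
crank pin P = (r cos θ, r sin θ) = (18.250291, 22.537233)
h = r sin θ − e = 22.537233 − 1 = 21.537233
x = r cos θ + √(L² − h²) = 18.250291 + 92.526470 = 110.776761
dx/dθ = −r sin θ − h·r cos θ/√(L² − h²) (θ in radians; h = 21.537233) = -26.785323

x = 110.7768, dx/dθ = -26.7853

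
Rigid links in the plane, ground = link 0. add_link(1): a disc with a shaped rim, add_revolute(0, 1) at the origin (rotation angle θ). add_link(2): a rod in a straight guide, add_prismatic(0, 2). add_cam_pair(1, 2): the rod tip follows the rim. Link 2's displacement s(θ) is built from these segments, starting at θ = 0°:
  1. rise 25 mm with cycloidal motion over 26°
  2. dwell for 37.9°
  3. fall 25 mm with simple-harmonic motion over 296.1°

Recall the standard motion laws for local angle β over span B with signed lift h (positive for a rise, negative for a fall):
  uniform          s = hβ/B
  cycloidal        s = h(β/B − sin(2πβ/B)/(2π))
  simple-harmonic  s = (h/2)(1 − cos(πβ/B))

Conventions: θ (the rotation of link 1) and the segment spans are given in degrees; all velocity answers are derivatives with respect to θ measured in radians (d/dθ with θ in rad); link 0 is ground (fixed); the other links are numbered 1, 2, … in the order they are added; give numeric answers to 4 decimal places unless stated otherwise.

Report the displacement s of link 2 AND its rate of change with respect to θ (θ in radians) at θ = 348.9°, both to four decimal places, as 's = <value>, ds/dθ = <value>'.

segment 1 (0° to 26°, cycloidal, h = 25) is passed completely: s = 0.0000 + (25) = 25.0000
segment 2 (26° to 63.9°, dwell): s unchanged at 25.0000
θ = 348.9° falls in segment 3 (63.9° to 360°, simple-harmonic, h = -25): β = 348.9 − 63.9 = 285°, B = 296.1°; Δs = -25/2·(1 − cos(π·0.9625)) = -24.9134; s = 25.0000 − 24.9134 = 0.0866
velocity in seg [63.9°–360°] (simple-harmonic), θ in radians: β = 285° = 4.9742 rad, B = 296.1° = 5.1679 rad; ds/dθ = (πh/(2B)) sin(πβ/B) = (π·(-25)/(2·5.1679)) sin(π·0.9625) = -0.892841 mm/rad

s = 0.0866, ds/dθ = -0.8928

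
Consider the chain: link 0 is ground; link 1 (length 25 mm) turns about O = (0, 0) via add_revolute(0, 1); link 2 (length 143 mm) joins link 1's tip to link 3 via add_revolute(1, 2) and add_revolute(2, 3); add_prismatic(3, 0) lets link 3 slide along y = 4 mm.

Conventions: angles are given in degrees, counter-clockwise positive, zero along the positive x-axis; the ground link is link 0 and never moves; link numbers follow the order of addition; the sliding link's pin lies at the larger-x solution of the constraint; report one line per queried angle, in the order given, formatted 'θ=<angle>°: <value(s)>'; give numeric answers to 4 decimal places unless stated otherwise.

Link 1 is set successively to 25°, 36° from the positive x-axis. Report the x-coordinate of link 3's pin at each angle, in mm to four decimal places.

geometry: r = 25 mm, L = 143 mm, e = 4 mm
θ=25°: crank pin P = (r cos θ, r sin θ) = (22.657695, 10.565457)
θ=25°: h = r sin θ − e = 10.565457 − 4 = 6.565457
θ=25°: x = r cos θ + √(L² − h²) = 22.657695 + 142.849203 = 165.506898
θ=36°: crank pin P = (r cos θ, r sin θ) = (20.225425, 14.694631)
θ=36°: h = r sin θ − e = 14.694631 − 4 = 10.694631
θ=36°: x = r cos θ + √(L² − h²) = 20.225425 + 142.599526 = 162.824951

θ=25°: 165.5069
θ=36°: 162.8250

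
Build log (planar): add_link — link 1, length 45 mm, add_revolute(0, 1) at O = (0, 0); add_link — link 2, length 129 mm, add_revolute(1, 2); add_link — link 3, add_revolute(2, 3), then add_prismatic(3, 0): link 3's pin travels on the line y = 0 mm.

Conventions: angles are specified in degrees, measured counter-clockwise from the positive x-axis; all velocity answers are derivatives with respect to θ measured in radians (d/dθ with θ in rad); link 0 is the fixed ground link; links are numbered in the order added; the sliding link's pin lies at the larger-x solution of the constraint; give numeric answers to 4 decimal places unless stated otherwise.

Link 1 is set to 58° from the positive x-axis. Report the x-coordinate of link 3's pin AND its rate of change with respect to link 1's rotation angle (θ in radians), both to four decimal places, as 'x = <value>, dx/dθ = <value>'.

geometry: r = 45 mm, L = 129 mm, e = 0 mm
crank pin P = (r cos θ, r sin θ) = (23.846367, 38.162164)
h = r sin θ − e = 38.162164 − 0 = 38.162164
x = r cos θ + √(L² − h²) = 23.846367 + 123.226009 = 147.072376
dx/dθ = −r sin θ − h·r cos θ/√(L² − h²) (θ in radians; h = 38.162164) = -45.547204

x = 147.0724, dx/dθ = -45.5472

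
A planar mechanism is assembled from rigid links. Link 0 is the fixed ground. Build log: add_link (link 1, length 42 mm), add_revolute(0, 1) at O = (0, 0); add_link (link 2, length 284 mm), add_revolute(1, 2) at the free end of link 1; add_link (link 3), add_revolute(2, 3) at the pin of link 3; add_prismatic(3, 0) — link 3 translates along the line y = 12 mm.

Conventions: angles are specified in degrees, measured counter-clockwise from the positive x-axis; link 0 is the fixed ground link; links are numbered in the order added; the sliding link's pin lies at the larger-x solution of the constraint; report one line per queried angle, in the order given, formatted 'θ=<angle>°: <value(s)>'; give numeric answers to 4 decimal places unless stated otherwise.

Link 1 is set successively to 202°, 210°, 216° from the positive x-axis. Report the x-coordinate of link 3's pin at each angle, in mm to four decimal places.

geometry: r = 42 mm, L = 284 mm, e = 12 mm
θ=202°: crank pin P = (r cos θ, r sin θ) = (-38.941722, -15.733477)
θ=202°: h = r sin θ − e = -15.733477 − 12 = -27.733477
θ=202°: x = r cos θ + √(L² − h²) = -38.941722 + 282.642626 = 243.700905
θ=210°: crank pin P = (r cos θ, r sin θ) = (-36.373067, -21.000000)
θ=210°: h = r sin θ − e = -21.000000 − 12 = -33.000000
θ=210°: x = r cos θ + √(L² − h²) = -36.373067 + 282.076231 = 245.703164
θ=216°: crank pin P = (r cos θ, r sin θ) = (-33.978714, -24.686981)
θ=216°: h = r sin θ − e = -24.686981 − 12 = -36.686981
θ=216°: x = r cos θ + √(L² − h²) = -33.978714 + 281.620428 = 247.641714

θ=202°: 243.7009
θ=210°: 245.7032
θ=216°: 247.6417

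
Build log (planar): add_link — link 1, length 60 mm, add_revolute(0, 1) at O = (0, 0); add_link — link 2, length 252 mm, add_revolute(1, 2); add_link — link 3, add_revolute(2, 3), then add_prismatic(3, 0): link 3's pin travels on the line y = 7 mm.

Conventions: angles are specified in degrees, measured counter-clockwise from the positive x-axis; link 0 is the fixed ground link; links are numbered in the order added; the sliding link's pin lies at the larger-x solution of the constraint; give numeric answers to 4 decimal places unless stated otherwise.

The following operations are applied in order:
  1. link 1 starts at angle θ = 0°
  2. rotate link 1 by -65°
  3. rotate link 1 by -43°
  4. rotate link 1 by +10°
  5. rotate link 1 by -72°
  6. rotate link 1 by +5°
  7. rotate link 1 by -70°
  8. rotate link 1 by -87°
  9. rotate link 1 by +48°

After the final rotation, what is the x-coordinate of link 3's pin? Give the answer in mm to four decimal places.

geometry: r = 60 mm, L = 252 mm, e = 7 mm; θ starts at 0°
rotate link 1 by -65°: θ ← 0° -65° = -65°
rotate link 1 by -43°: θ ← -65° -43° = -108°
rotate link 1 by +10°: θ ← -108° +10° = -98°
rotate link 1 by -72°: θ ← -98° -72° = -170°
rotate link 1 by +5°: θ ← -170° +5° = -165°
rotate link 1 by -70°: θ ← -165° -70° = -235°
rotate link 1 by -87°: θ ← -235° -87° = -322°
rotate link 1 by +48°: θ ← -322° +48° = -274°
crank pin P = (r cos θ, r sin θ) = (4.185388, 59.853843)
h = r sin θ − e = 59.853843 − 7 = 52.853843
x = r cos θ + √(L² − h²) = 4.185388 + 246.394950 = 250.580338

250.5803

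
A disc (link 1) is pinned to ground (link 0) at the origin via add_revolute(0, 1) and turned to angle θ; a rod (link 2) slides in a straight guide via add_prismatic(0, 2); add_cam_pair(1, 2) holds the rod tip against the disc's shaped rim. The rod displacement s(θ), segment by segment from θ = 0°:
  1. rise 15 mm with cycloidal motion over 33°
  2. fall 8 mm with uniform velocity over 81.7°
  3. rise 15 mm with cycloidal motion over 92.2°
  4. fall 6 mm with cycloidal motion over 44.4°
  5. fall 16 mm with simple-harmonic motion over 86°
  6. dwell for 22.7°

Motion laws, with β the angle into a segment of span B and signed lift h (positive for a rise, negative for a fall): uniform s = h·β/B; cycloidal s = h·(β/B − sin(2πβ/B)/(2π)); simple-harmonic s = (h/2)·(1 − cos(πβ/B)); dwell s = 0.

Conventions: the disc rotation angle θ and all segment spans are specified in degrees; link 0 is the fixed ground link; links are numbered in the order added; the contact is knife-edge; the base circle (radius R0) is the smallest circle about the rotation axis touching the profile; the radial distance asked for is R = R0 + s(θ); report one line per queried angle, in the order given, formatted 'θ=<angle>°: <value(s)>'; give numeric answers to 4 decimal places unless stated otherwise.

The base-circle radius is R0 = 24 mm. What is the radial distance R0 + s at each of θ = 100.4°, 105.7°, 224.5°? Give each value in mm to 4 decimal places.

segment 1 (0° to 33°, cycloidal, h = 15) is passed completely: s = 0.0000 + (15) = 15.0000
θ = 100.4° falls in segment 2 (33° to 114.7°, uniform, h = -8): β = 100.4 − 33 = 67.4°, B = 81.7°; Δs = -8·67.4/81.7 = -6.5998; s = 15.0000 − 6.5998 = 8.4002
θ = 105.7° falls in segment 2 (33° to 114.7°, uniform, h = -8): β = 105.7 − 33 = 72.7°, B = 81.7°; Δs = -8·72.7/81.7 = -7.1187; s = 15.0000 − 7.1187 = 7.8813
segment 2 (33° to 114.7°, uniform, h = -8) is passed completely: s = 15.0000 + (-8) = 7.0000
segment 3 (114.7° to 206.9°, cycloidal, h = 15) is passed completely: s = 7.0000 + (15) = 22.0000
θ = 224.5° falls in segment 4 (206.9° to 251.3°, cycloidal, h = -6): β = 224.5 − 206.9 = 17.6°, B = 44.4°; Δs = -6·(0.3964 − sin(2π·0.3964)/(2π)) = -1.7997; s = 22.0000 − 1.7997 = 20.2003
θ=100.4°: R = R0 + s = 24 + 8.4002 = 32.4002
θ=105.7°: R = R0 + s = 24 + 7.8813 = 31.8813
θ=224.5°: R = R0 + s = 24 + 20.2003 = 44.2003

θ=100.4°: 32.4002
θ=105.7°: 31.8813
θ=224.5°: 44.2003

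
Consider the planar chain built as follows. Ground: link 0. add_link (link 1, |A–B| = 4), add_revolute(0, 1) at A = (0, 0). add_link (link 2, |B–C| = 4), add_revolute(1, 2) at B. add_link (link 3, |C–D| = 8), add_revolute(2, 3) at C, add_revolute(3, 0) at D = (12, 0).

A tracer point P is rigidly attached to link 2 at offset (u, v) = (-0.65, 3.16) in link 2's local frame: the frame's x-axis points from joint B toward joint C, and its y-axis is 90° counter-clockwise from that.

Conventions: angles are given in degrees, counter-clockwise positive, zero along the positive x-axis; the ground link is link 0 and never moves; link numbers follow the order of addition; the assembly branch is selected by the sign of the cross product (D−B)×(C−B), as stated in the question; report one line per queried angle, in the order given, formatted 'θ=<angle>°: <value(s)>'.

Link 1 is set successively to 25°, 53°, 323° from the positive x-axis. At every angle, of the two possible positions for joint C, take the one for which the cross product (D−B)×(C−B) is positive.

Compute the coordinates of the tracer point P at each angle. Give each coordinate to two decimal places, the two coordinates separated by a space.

A=(0,0), D=(12.00,0)
θ=25°: B = A + 4.00·(cos25°, sin25°) = (3.6252, 1.6905)
θ=25°: |BD| = 8.5437
θ=25°: circle(B,4.00) ∩ circle(D,8.00): a=1.4627, h=3.7230
θ=25°:   candidates: C₊=(5.7957,5.0504) cross=31.808; C₋=(4.3224,-2.2483) cross=-31.808
θ=25°:   branch + wants cross > 0 → take C=(5.7957,5.0504) (cross=31.808)
θ=25°: ex = (C−B)/|BC| = (0.5426,0.8400); ey = (-0.8400,0.5426)
θ=25°: P = B + -0.65·ex + 3.16·ey = (0.6182,2.8591)
θ=53°: B = A + 4.00·(cos53°, sin53°) = (2.4073, 3.1945)
θ=53°: |BD| = 10.1107
θ=53°: circle(B,4.00) ∩ circle(D,8.00): a=2.6816, h=2.9680
θ=53°:   candidates: C₊=(5.8893,5.1632) cross=30.008; C₋=(4.0137,-0.4687) cross=-30.008
θ=53°:   branch + wants cross > 0 → take C=(5.8893,5.1632) (cross=30.008)
θ=53°: ex = (C−B)/|BC| = (0.8705,0.4922); ey = (-0.4922,0.8705)
θ=53°: P = B + -0.65·ex + 3.16·ey = (0.2862,5.6254)
θ=323°: B = A + 4.00·(cos323°, sin323°) = (3.1945, -2.4073)
θ=323°: |BD| = 9.1286
θ=323°: circle(B,4.00) ∩ circle(D,8.00): a=1.9352, h=3.5007
θ=323°:   candidates: C₊=(4.1381,1.4799) cross=31.957; C₋=(5.9844,-5.2737) cross=-31.957
θ=323°:   branch + wants cross > 0 → take C=(4.1381,1.4799) (cross=31.957)
θ=323°: ex = (C−B)/|BC| = (0.2359,0.9718); ey = (-0.9718,0.2359)
θ=323°: P = B + -0.65·ex + 3.16·ey = (-0.0296,-2.2935)

θ=25°: 0.62 2.86
θ=53°: 0.29 5.63
θ=323°: -0.03 -2.29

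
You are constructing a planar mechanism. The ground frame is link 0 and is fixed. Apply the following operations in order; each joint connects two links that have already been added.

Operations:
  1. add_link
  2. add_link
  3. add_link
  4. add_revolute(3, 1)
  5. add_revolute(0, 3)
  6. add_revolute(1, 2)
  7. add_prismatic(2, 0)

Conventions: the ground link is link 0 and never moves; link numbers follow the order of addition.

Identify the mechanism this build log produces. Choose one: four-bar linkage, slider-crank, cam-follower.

links: 4 (incl. ground); joints: 3 revolute, 1 prismatic, 0 higher (cam) pair, forming one closed loop
4 links, 3 revolutes + 1 prismatic in one loop → slider-crank

slider-crank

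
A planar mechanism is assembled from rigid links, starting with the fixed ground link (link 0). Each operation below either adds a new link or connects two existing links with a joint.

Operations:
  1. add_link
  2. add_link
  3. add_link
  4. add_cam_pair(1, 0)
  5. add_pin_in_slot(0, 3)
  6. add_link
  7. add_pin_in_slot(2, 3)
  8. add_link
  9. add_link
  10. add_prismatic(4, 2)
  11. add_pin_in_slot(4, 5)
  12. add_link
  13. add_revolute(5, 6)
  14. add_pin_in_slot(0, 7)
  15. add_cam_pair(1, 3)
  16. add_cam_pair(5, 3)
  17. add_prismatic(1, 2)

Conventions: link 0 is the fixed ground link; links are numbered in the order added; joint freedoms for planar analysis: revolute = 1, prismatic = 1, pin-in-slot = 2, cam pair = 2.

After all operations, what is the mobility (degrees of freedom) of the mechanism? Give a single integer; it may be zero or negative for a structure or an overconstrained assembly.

ground; <1,0,0>
#1 <2,0,0>
#2 <3,0,0>
#3 <4,0,0>
C:1↔0 J2 <4,0,1>
PS:0↔3 J2 <4,0,2>
#4 <5,0,2>
PS:2↔3 J2 <5,0,3>
#5 <6,0,3>
#6 <7,0,3>
P:4↔2 J1 <7,1,3>
PS:4↔5 J2 <7,1,4>
#7 <8,1,4>
R:5↔6 J1 <8,2,4>
PS:0↔7 J2 <8,2,5>
C:1↔3 J2 <8,2,6>
C:5↔3 J2 <8,2,7>
P:1↔2 J1 <8,3,7>
3×7 − 2×3 − 1×7 = 8

M = 8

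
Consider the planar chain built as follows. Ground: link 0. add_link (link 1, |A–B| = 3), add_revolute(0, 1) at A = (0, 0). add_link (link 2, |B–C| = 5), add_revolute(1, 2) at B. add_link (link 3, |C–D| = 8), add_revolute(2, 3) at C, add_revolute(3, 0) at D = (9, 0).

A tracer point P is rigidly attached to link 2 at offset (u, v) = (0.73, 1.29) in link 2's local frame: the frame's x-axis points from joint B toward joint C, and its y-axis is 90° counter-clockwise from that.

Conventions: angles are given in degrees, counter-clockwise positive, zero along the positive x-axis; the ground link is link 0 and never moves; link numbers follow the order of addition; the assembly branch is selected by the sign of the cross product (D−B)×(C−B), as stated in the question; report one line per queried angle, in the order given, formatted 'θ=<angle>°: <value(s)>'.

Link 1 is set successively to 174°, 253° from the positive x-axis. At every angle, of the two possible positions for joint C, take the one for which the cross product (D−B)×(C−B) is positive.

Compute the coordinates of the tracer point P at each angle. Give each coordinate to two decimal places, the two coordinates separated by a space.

A=(0,0), D=(9.00,0)
θ=174°: B = A + 3.00·(cos174°, sin174°) = (-2.9836, 0.3136)
θ=174°: |BD| = 11.9877
θ=174°: circle(B,5.00) ∩ circle(D,8.00): a=4.3672, h=2.4347
θ=174°:   candidates: C₊=(1.4458,2.6332) cross=29.187; C₋=(1.3184,-2.2345) cross=-29.187
θ=174°:   branch + wants cross > 0 → take C=(1.4458,2.6332) (cross=29.187)
θ=174°: ex = (C−B)/|BC| = (0.8859,0.4639); ey = (-0.4639,0.8859)
θ=174°: P = B + 0.73·ex + 1.29·ey = (-2.9353,1.7950)
θ=253°: B = A + 3.00·(cos253°, sin253°) = (-0.8771, -2.8689)
θ=253°: |BD| = 10.2853
θ=253°: circle(B,5.00) ∩ circle(D,8.00): a=3.2468, h=3.8024
θ=253°:   candidates: C₊=(1.1802,1.6882) cross=39.109; C₋=(3.3014,-5.6148) cross=-39.109
θ=253°:   branch + wants cross > 0 → take C=(1.1802,1.6882) (cross=39.109)
θ=253°: ex = (C−B)/|BC| = (0.4115,0.9114); ey = (-0.9114,0.4115)
θ=253°: P = B + 0.73·ex + 1.29·ey = (-1.7525,-1.6728)

θ=174°: -2.94 1.80
θ=253°: -1.75 -1.67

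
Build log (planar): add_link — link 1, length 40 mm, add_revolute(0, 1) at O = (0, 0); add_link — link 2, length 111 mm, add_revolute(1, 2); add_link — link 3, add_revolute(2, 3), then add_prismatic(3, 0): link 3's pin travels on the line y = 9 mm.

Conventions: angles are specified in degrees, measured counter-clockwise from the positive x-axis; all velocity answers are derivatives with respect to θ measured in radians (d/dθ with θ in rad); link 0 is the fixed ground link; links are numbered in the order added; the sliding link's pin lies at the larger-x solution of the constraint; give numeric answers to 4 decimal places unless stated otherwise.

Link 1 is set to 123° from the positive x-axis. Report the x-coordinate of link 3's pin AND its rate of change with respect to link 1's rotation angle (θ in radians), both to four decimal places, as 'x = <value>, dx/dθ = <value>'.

geometry: r = 40 mm, L = 111 mm, e = 9 mm
crank pin P = (r cos θ, r sin θ) = (-21.785561, 33.546823)
h = r sin θ − e = 33.546823 − 9 = 24.546823
x = r cos θ + √(L² − h²) = -21.785561 + 108.251806 = 86.466245
dx/dθ = −r sin θ − h·r cos θ/√(L² − h²) (θ in radians; h = 24.546823) = -28.606801

x = 86.4662, dx/dθ = -28.6068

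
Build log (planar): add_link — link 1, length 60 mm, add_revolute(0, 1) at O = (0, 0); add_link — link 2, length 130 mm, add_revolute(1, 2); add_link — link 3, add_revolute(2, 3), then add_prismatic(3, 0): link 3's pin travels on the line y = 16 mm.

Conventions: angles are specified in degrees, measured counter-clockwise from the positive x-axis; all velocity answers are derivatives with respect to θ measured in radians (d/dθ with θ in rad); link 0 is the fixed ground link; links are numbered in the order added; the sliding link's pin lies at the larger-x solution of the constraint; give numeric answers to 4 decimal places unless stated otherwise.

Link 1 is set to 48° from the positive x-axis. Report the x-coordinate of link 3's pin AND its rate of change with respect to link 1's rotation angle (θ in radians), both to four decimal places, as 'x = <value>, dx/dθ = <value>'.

geometry: r = 60 mm, L = 130 mm, e = 16 mm
crank pin P = (r cos θ, r sin θ) = (40.147836, 44.588690)
h = r sin θ − e = 44.588690 − 16 = 28.588690
x = r cos θ + √(L² − h²) = 40.147836 + 126.817534 = 166.965370
dx/dθ = −r sin θ − h·r cos θ/√(L² − h²) (θ in radians; h = 28.588690) = -53.639284

x = 166.9654, dx/dθ = -53.6393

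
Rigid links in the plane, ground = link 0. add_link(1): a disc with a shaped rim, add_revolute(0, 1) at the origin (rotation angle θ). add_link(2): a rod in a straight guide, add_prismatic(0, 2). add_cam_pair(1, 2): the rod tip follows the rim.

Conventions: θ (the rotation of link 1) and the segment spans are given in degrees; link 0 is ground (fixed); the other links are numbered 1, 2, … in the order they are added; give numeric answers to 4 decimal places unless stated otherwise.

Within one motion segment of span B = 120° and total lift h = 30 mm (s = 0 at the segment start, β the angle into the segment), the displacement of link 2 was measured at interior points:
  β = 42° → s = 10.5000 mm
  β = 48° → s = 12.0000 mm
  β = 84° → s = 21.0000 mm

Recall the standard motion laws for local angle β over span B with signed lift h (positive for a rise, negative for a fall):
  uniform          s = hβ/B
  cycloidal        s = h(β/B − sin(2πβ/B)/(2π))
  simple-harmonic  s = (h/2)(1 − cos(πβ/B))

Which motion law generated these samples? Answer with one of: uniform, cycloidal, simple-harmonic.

candidates at β/B = r: uniform s = h·r (linear in β); cycloidal s = h·(r − sin(2πr)/(2π)); simple-harmonic s = (h/2)(1 − cos(πr))
β=42°: printed 10.5000 | uniform 10.5000, cycloidal 6.6372, simple-harmonic 8.1901
β=48°: printed 12.0000 | uniform 12.0000, cycloidal 9.1935, simple-harmonic 10.3647
β=84°: printed 21.0000 | uniform 21.0000, cycloidal 25.5410, simple-harmonic 23.8168
only one law matches every sample → uniform

uniform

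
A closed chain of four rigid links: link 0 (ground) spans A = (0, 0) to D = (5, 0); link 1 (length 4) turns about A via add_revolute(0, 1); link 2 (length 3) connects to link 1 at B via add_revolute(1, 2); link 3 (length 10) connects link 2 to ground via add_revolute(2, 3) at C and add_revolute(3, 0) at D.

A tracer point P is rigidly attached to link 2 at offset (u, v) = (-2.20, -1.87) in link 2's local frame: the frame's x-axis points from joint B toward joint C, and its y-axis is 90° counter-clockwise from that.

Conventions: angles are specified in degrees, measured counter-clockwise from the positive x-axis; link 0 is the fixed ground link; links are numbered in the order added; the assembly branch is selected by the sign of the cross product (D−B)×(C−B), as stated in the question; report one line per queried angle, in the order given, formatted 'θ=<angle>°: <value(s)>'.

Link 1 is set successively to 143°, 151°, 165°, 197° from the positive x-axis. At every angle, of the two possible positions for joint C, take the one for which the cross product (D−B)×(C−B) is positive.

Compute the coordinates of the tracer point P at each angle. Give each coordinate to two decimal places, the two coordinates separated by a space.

A=(0,0), D=(5.00,0)
θ=143°: B = A + 4.00·(cos143°, sin143°) = (-3.1945, 2.4073)
θ=143°: |BD| = 8.5408
θ=143°: circle(B,3.00) ∩ circle(D,10.00): a=-1.0570, h=2.8076
θ=143°:   candidates: C₊=(-3.4173,5.3990) cross=23.980; C₋=(-5.0000,0.0114) cross=-23.980
θ=143°:   branch + wants cross > 0 → take C=(-3.4173,5.3990) (cross=23.980)
θ=143°: ex = (C−B)/|BC| = (-0.0743,0.9972); ey = (-0.9972,-0.0743)
θ=143°: P = B + -2.20·ex + -1.87·ey = (-1.1663,0.3522)
θ=151°: B = A + 4.00·(cos151°, sin151°) = (-3.4985, 1.9392)
θ=151°: |BD| = 8.7169
θ=151°: circle(B,3.00) ∩ circle(D,10.00): a=-0.8613, h=2.8737
θ=151°:   candidates: C₊=(-3.6989,4.9325) cross=25.050; C₋=(-4.9775,-0.6709) cross=-25.050
θ=151°:   branch + wants cross > 0 → take C=(-3.6989,4.9325) (cross=25.050)
θ=151°: ex = (C−B)/|BC| = (-0.0668,0.9978); ey = (-0.9978,-0.0668)
θ=151°: P = B + -2.20·ex + -1.87·ey = (-1.4857,-0.1309)
θ=165°: B = A + 4.00·(cos165°, sin165°) = (-3.8637, 1.0353)
θ=165°: |BD| = 8.9240
θ=165°: circle(B,3.00) ∩ circle(D,10.00): a=-0.6367, h=2.9317
θ=165°:   candidates: C₊=(-4.1560,4.0210) cross=26.162; C₋=(-4.8362,-1.8027) cross=-26.162
θ=165°:   branch + wants cross > 0 → take C=(-4.1560,4.0210) (cross=26.162)
θ=165°: ex = (C−B)/|BC| = (-0.0974,0.9952); ey = (-0.9952,-0.0974)
θ=165°: P = B + -2.20·ex + -1.87·ey = (-1.7883,-0.9721)
θ=197°: B = A + 4.00·(cos197°, sin197°) = (-3.8252, -1.1695)
θ=197°: |BD| = 8.9024
θ=197°: circle(B,3.00) ∩ circle(D,10.00): a=-0.6598, h=2.9265
θ=197°:   candidates: C₊=(-4.8638,1.6450) cross=26.053; C₋=(-4.0949,-4.1573) cross=-26.053
θ=197°:   branch + wants cross > 0 → take C=(-4.8638,1.6450) (cross=26.053)
θ=197°: ex = (C−B)/|BC| = (-0.3462,0.9382); ey = (-0.9382,-0.3462)
θ=197°: P = B + -2.20·ex + -1.87·ey = (-1.3092,-2.5861)

θ=143°: -1.17 0.35
θ=151°: -1.49 -0.13
θ=165°: -1.79 -0.97
θ=197°: -1.31 -2.59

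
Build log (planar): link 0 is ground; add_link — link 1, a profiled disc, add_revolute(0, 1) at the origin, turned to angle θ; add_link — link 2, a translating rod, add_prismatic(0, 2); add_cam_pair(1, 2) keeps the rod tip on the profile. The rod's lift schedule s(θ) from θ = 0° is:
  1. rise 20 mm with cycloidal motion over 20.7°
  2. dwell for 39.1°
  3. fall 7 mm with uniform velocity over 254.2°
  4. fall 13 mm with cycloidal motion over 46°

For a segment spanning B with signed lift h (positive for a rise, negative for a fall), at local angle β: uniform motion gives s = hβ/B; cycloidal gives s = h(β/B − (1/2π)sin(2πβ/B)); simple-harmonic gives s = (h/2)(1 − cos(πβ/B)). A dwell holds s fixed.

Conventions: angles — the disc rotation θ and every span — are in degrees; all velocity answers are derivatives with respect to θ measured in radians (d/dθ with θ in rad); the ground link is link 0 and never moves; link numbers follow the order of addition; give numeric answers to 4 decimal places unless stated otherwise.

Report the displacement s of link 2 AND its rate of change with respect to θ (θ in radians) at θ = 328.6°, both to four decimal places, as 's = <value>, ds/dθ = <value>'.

seg 1 [0°–20.7°] cycloidal, h=20: full span → s += 20 → s = 20.0000
seg 2 [20.7°–59.8°] dwell: s stays 20.0000
seg 3 [59.8°–314°] uniform, h=-7: full span → s += -7 → s = 13.0000
seg 4 [314°–360°] cycloidal, h=-13: θ=328.6° here. β=14.6, B=46. -13·(0.3174 − sin(2π·0.3174)/(2π)) = -2.2398 → s = 10.7602
velocity in seg [314°–360°] (cycloidal), θ in radians: β = 14.6° = 0.2548 rad, B = 46° = 0.8029 rad; ds/dθ = (h/B)(1 − cos(2πβ/B)) = ((-13)/0.8029)(1 − cos(2π·0.3174)) = -22.845563 mm/rad

s = 10.7602, ds/dθ = -22.8456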